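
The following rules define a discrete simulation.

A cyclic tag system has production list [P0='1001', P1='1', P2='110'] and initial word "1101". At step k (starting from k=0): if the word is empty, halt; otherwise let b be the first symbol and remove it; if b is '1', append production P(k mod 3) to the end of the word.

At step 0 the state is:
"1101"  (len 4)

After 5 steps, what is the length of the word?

0) "1101"  (len 4)
1) "1011001"  (len 7)
2) "0110011"  (len 7)
3) "110011"  (len 6)
4) "100111001"  (len 9)
5) "001110011"  (len 9)

9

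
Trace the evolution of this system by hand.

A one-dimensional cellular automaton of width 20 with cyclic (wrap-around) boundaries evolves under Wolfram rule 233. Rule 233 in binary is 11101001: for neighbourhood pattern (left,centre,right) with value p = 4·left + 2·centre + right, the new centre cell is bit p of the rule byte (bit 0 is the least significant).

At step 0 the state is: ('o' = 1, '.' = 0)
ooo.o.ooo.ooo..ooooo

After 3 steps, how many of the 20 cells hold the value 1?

18

0) ooo.o.ooo.ooo..ooooo
1) oooo.oooooooo..ooooo
2) ooooooooooooo..ooooo
3) ooooooooooooo..ooooo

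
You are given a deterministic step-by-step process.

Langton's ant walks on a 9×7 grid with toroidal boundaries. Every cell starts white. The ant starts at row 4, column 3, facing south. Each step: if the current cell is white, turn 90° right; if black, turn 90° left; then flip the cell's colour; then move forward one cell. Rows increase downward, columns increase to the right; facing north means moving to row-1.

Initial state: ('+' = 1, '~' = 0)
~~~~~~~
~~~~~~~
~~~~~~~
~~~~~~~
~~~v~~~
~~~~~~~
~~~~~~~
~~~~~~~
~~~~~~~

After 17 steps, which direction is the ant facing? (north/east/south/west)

east

0) ~~~~~~~
~~~~~~~
~~~~~~~
~~~~~~~
~~~v~~~
~~~~~~~
~~~~~~~
~~~~~~~
~~~~~~~
1) ~~~~~~~
~~~~~~~
~~~~~~~
~~~~~~~
~~<+~~~
~~~~~~~
~~~~~~~
~~~~~~~
~~~~~~~
2) ~~~~~~~
~~~~~~~
~~~~~~~
~~^~~~~
~~++~~~
~~~~~~~
~~~~~~~
~~~~~~~
~~~~~~~
3) ~~~~~~~
~~~~~~~
~~~~~~~
~~+>~~~
~~++~~~
~~~~~~~
~~~~~~~
~~~~~~~
~~~~~~~
4) ~~~~~~~
~~~~~~~
~~~~~~~
~~++~~~
~~+v~~~
~~~~~~~
~~~~~~~
~~~~~~~
~~~~~~~
5) ~~~~~~~
~~~~~~~
~~~~~~~
~~++~~~
~~+~>~~
~~~~~~~
~~~~~~~
~~~~~~~
~~~~~~~
6) ~~~~~~~
~~~~~~~
~~~~~~~
~~++~~~
~~+~+~~
~~~~v~~
~~~~~~~
~~~~~~~
~~~~~~~
7) ~~~~~~~
~~~~~~~
~~~~~~~
~~++~~~
~~+~+~~
~~~<+~~
~~~~~~~
~~~~~~~
~~~~~~~
8) ~~~~~~~
~~~~~~~
~~~~~~~
~~++~~~
~~+^+~~
~~~++~~
~~~~~~~
~~~~~~~
~~~~~~~
9) ~~~~~~~
~~~~~~~
~~~~~~~
~~++~~~
~~++>~~
~~~++~~
~~~~~~~
~~~~~~~
~~~~~~~
10) ~~~~~~~
~~~~~~~
~~~~~~~
~~++^~~
~~++~~~
~~~++~~
~~~~~~~
~~~~~~~
~~~~~~~
11) ~~~~~~~
~~~~~~~
~~~~~~~
~~+++>~
~~++~~~
~~~++~~
~~~~~~~
~~~~~~~
~~~~~~~
12) ~~~~~~~
~~~~~~~
~~~~~~~
~~++++~
~~++~v~
~~~++~~
~~~~~~~
~~~~~~~
~~~~~~~
13) ~~~~~~~
~~~~~~~
~~~~~~~
~~++++~
~~++<+~
~~~++~~
~~~~~~~
~~~~~~~
~~~~~~~
14) ~~~~~~~
~~~~~~~
~~~~~~~
~~++^+~
~~++++~
~~~++~~
~~~~~~~
~~~~~~~
~~~~~~~
15) ~~~~~~~
~~~~~~~
~~~~~~~
~~+<~+~
~~++++~
~~~++~~
~~~~~~~
~~~~~~~
~~~~~~~
16) ~~~~~~~
~~~~~~~
~~~~~~~
~~+~~+~
~~+v++~
~~~++~~
~~~~~~~
~~~~~~~
~~~~~~~
17) ~~~~~~~
~~~~~~~
~~~~~~~
~~+~~+~
~~+~>+~
~~~++~~
~~~~~~~
~~~~~~~
~~~~~~~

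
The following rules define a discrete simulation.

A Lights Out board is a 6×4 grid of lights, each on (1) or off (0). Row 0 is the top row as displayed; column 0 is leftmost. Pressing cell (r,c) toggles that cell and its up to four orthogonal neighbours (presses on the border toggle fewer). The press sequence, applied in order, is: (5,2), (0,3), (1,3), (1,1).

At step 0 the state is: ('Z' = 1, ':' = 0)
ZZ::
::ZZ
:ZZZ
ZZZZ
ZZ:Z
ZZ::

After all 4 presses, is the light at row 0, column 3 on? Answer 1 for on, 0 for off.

[0] ZZ::
::ZZ
:ZZZ
ZZZZ
ZZ:Z
ZZ::
[1] ZZ::
::ZZ
:ZZZ
ZZZZ
ZZZZ
Z:ZZ
[2] ZZZZ
::Z:
:ZZZ
ZZZZ
ZZZZ
Z:ZZ
[3] ZZZ:
:::Z
:ZZ:
ZZZZ
ZZZZ
Z:ZZ
[4] Z:Z:
ZZZZ
::Z:
ZZZZ
ZZZZ
Z:ZZ

0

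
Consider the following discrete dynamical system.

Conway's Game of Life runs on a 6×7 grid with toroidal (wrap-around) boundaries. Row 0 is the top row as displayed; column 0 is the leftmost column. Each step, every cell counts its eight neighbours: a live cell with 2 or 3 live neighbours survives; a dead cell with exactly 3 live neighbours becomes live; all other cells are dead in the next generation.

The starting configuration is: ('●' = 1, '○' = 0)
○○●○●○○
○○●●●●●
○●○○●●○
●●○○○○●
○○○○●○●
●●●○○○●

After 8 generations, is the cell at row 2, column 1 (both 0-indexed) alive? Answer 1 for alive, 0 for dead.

0) ○○●○●○○
○○●●●●●
○●○○●●○
●●○○○○●
○○○○●○●
●●●○○○●
1) ○○○○●○○
○●●○○○●
○●○○○○○
○●○○●○●
○○●○○○○
●●●○○○●
2) ○○○●○●●
●●●○○○○
○●○○○●○
●●●○○○○
○○●●○●●
●●●●○○○
3) ○○○●●○●
●●●○●●○
○○○○○○●
●○○●●●○
○○○○●○●
●●○○○○○
4) ○○○●●○●
●●●○●○○
○○●○○○○
●○○●●○○
○●○●●○●
●○○●●○●
5) ○○○○○○●
●●●○●●○
●○●○●○○
●●○○●●○
○●○○○○●
○○○○○○●
6) ○●○○○○●
●○●○●●○
○○●○○○○
○○●●●●○
○●○○○○●
○○○○○●●
7) ○●○○●○○
●○●●○●●
○○●○○○●
○●●●●●○
●○●●○○●
○○○○○●●
8) ○●●●●○○
●○●●●●●
○○○○○○○
○○○○●●○
●○○○○○○
○●●●●●●

0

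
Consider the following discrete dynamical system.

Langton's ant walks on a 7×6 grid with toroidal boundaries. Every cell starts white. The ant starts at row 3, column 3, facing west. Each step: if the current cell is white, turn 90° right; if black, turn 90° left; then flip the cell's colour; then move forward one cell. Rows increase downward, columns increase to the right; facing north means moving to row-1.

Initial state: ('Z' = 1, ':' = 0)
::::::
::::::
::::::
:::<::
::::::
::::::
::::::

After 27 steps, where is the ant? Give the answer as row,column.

0) ::::::
::::::
::::::
:::<::
::::::
::::::
::::::
1) ::::::
::::::
:::^::
:::Z::
::::::
::::::
::::::
2) ::::::
::::::
:::Z>:
:::Z::
::::::
::::::
::::::
3) ::::::
::::::
:::ZZ:
:::Zv:
::::::
::::::
::::::
4) ::::::
::::::
:::ZZ:
:::<Z:
::::::
::::::
::::::
5) ::::::
::::::
:::ZZ:
::::Z:
:::v::
::::::
::::::
6) ::::::
::::::
:::ZZ:
::::Z:
::<Z::
::::::
::::::
7) ::::::
::::::
:::ZZ:
::^:Z:
::ZZ::
::::::
::::::
8) ::::::
::::::
:::ZZ:
::Z>Z:
::ZZ::
::::::
::::::
9) ::::::
::::::
:::ZZ:
::ZZZ:
::Zv::
::::::
::::::
10) ::::::
::::::
:::ZZ:
::ZZZ:
::Z:>:
::::::
::::::
11) ::::::
::::::
:::ZZ:
::ZZZ:
::Z:Z:
::::v:
::::::
12) ::::::
::::::
:::ZZ:
::ZZZ:
::Z:Z:
:::<Z:
::::::
13) ::::::
::::::
:::ZZ:
::ZZZ:
::Z^Z:
:::ZZ:
::::::
14) ::::::
::::::
:::ZZ:
::ZZZ:
::ZZ>:
:::ZZ:
::::::
15) ::::::
::::::
:::ZZ:
::ZZ^:
::ZZ::
:::ZZ:
::::::
16) ::::::
::::::
:::ZZ:
::Z<::
::ZZ::
:::ZZ:
::::::
17) ::::::
::::::
:::ZZ:
::Z:::
::Zv::
:::ZZ:
::::::
18) ::::::
::::::
:::ZZ:
::Z:::
::Z:>:
:::ZZ:
::::::
19) ::::::
::::::
:::ZZ:
::Z:::
::Z:Z:
:::Zv:
::::::
20) ::::::
::::::
:::ZZ:
::Z:::
::Z:Z:
:::Z:>
::::::
21) ::::::
::::::
:::ZZ:
::Z:::
::Z:Z:
:::Z:Z
:::::v
22) ::::::
::::::
:::ZZ:
::Z:::
::Z:Z:
:::Z:Z
::::<Z
23) ::::::
::::::
:::ZZ:
::Z:::
::Z:Z:
:::Z^Z
::::ZZ
24) ::::::
::::::
:::ZZ:
::Z:::
::Z:Z:
:::ZZ>
::::ZZ
25) ::::::
::::::
:::ZZ:
::Z:::
::Z:Z^
:::ZZ:
::::ZZ
26) ::::::
::::::
:::ZZ:
::Z:::
>:Z:ZZ
:::ZZ:
::::ZZ
27) ::::::
::::::
:::ZZ:
::Z:::
Z:Z:ZZ
v::ZZ:
::::ZZ

5,0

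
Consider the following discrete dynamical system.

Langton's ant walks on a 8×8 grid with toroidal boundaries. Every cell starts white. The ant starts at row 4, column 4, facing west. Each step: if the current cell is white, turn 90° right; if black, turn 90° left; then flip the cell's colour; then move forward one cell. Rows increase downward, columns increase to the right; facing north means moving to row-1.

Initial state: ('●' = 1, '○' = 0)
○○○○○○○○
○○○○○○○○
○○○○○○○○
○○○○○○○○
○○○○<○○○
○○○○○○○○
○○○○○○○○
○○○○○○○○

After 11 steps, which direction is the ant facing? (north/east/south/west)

gen 0: ○○○○○○○○
○○○○○○○○
○○○○○○○○
○○○○○○○○
○○○○<○○○
○○○○○○○○
○○○○○○○○
○○○○○○○○
gen 1: ○○○○○○○○
○○○○○○○○
○○○○○○○○
○○○○^○○○
○○○○●○○○
○○○○○○○○
○○○○○○○○
○○○○○○○○
gen 2: ○○○○○○○○
○○○○○○○○
○○○○○○○○
○○○○●>○○
○○○○●○○○
○○○○○○○○
○○○○○○○○
○○○○○○○○
gen 3: ○○○○○○○○
○○○○○○○○
○○○○○○○○
○○○○●●○○
○○○○●v○○
○○○○○○○○
○○○○○○○○
○○○○○○○○
gen 4: ○○○○○○○○
○○○○○○○○
○○○○○○○○
○○○○●●○○
○○○○<●○○
○○○○○○○○
○○○○○○○○
○○○○○○○○
gen 5: ○○○○○○○○
○○○○○○○○
○○○○○○○○
○○○○●●○○
○○○○○●○○
○○○○v○○○
○○○○○○○○
○○○○○○○○
gen 6: ○○○○○○○○
○○○○○○○○
○○○○○○○○
○○○○●●○○
○○○○○●○○
○○○<●○○○
○○○○○○○○
○○○○○○○○
gen 7: ○○○○○○○○
○○○○○○○○
○○○○○○○○
○○○○●●○○
○○○^○●○○
○○○●●○○○
○○○○○○○○
○○○○○○○○
gen 8: ○○○○○○○○
○○○○○○○○
○○○○○○○○
○○○○●●○○
○○○●>●○○
○○○●●○○○
○○○○○○○○
○○○○○○○○
gen 9: ○○○○○○○○
○○○○○○○○
○○○○○○○○
○○○○●●○○
○○○●●●○○
○○○●v○○○
○○○○○○○○
○○○○○○○○
gen 10: ○○○○○○○○
○○○○○○○○
○○○○○○○○
○○○○●●○○
○○○●●●○○
○○○●○>○○
○○○○○○○○
○○○○○○○○
gen 11: ○○○○○○○○
○○○○○○○○
○○○○○○○○
○○○○●●○○
○○○●●●○○
○○○●○●○○
○○○○○v○○
○○○○○○○○

south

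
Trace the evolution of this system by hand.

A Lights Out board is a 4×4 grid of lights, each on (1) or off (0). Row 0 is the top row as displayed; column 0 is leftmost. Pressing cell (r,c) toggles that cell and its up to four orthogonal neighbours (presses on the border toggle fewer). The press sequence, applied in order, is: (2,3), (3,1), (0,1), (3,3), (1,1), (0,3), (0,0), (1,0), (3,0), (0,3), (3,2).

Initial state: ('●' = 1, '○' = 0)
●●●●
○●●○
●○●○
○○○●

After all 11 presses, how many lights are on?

7

[0] ●●●●
○●●○
●○●○
○○○●
[1] ●●●●
○●●●
●○○●
○○○○
[2] ●●●●
○●●●
●●○●
●●●○
[3] ○○○●
○○●●
●●○●
●●●○
[4] ○○○●
○○●●
●●○○
●●○●
[5] ○●○●
●●○●
●○○○
●●○●
[6] ○●●○
●●○○
●○○○
●●○●
[7] ●○●○
○●○○
●○○○
●●○●
[8] ○○●○
●○○○
○○○○
●●○●
[9] ○○●○
●○○○
●○○○
○○○●
[10] ○○○●
●○○●
●○○○
○○○●
[11] ○○○●
●○○●
●○●○
○●●○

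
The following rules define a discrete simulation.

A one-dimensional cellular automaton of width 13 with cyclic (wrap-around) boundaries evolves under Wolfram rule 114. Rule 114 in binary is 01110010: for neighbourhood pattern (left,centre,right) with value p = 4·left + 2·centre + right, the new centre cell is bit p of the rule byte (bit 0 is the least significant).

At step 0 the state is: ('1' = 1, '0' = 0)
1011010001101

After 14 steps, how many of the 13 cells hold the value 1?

step 0: 1011010001101
step 1: 1101101010110
step 2: 0110110101011
step 3: 1011011010101
step 4: 1101101101010
step 5: 0110110110101
step 6: 1011011011010
step 7: 0101101101101
step 8: 1010110110110
step 9: 0101011011011
step 10: 1010101101101
step 11: 1101010110110
step 12: 0110101011011
step 13: 1011010101101
step 14: 1101101010110

8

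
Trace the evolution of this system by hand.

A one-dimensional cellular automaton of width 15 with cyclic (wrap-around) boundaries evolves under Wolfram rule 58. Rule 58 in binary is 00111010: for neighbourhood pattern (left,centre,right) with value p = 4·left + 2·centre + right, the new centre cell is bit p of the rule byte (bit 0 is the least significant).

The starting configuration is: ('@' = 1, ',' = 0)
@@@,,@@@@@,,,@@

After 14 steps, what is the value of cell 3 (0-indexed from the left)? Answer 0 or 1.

step 0: @@@,,@@@@@,,,@@
step 1: ,,,@@@,,,,@,@@,
step 2: ,,@@,,@,,@,@@,@
step 3: @@@,@@,@@,@@,@,
step 4: @,,@@,@@,@@,@,@
step 5: ,@@@,@@,@@,@,@@
step 6: @@,,@@,@@,@,@@,
step 7: @,@@@,@@,@,@@,@
step 8: ,@@,,@@,@,@@,@@
step 9: @@,@@@,@,@@,@@,
step 10: @,@@,,@,@@,@@,@
step 11: ,@@,@@,@@,@@,@@
step 12: @@,@@,@@,@@,@@,
step 13: @,@@,@@,@@,@@,@
step 14: ,@@,@@,@@,@@,@@

0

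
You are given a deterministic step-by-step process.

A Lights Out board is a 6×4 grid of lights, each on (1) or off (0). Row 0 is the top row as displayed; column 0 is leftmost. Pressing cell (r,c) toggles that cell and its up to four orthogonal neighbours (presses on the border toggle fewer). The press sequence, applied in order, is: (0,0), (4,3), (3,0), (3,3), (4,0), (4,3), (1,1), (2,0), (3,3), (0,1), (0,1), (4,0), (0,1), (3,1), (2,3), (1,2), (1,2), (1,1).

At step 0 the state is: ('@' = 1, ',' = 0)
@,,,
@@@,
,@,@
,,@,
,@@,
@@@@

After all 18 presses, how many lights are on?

0) @,,,
@@@,
,@,@
,,@,
,@@,
@@@@
1) ,@,,
,@@,
,@,@
,,@,
,@@,
@@@@
2) ,@,,
,@@,
,@,@
,,@@
,@,@
@@@,
3) ,@,,
,@@,
@@,@
@@@@
@@,@
@@@,
4) ,@,,
,@@,
@@,,
@@,,
@@,,
@@@,
5) ,@,,
,@@,
@@,,
,@,,
,,,,
,@@,
6) ,@,,
,@@,
@@,,
,@,@
,,@@
,@@@
7) ,,,,
@,,,
@,,,
,@,@
,,@@
,@@@
8) ,,,,
,,,,
,@,,
@@,@
,,@@
,@@@
9) ,,,,
,,,,
,@,@
@@@,
,,@,
,@@@
10) @@@,
,@,,
,@,@
@@@,
,,@,
,@@@
11) ,,,,
,,,,
,@,@
@@@,
,,@,
,@@@
12) ,,,,
,,,,
,@,@
,@@,
@@@,
@@@@
13) @@@,
,@,,
,@,@
,@@,
@@@,
@@@@
14) @@@,
,@,,
,,,@
@,,,
@,@,
@@@@
15) @@@,
,@,@
,,@,
@,,@
@,@,
@@@@
16) @@,,
,,@,
,,,,
@,,@
@,@,
@@@@
17) @@@,
,@,@
,,@,
@,,@
@,@,
@@@@
18) @,@,
@,@@
,@@,
@,,@
@,@,
@@@@

15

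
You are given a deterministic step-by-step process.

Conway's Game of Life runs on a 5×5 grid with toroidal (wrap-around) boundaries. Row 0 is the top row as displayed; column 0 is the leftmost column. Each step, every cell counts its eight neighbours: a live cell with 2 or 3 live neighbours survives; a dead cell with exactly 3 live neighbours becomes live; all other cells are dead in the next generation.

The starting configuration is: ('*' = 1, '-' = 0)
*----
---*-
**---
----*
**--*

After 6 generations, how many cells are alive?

[0] *----
---*-
**---
----*
**--*
[1] **---
**--*
*---*
----*
-*--*
[2] --*--
-----
-*-*-
---**
-*--*
[3] -----
--*--
--***
---**
*-*-*
[4] -*-*-
--*--
--*-*
-*---
*---*
[5] *****
-**--
-***-
-*-**
***-*
[6] -----
-----
----*
-----
-----

1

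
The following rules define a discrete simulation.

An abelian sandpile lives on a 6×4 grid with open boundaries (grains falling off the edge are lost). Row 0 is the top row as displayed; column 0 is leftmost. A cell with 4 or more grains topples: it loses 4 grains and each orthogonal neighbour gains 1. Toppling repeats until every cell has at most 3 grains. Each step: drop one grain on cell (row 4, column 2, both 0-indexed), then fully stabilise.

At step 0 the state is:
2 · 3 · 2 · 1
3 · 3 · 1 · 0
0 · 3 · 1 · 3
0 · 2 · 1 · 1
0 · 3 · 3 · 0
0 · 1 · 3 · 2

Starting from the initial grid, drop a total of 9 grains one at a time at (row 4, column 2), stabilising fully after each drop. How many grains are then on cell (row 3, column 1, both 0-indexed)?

gen 0: 2 · 3 · 2 · 1
3 · 3 · 1 · 0
0 · 3 · 1 · 3
0 · 2 · 1 · 1
0 · 3 · 3 · 0
0 · 1 · 3 · 2
gen 1: 2 · 3 · 2 · 1
3 · 3 · 1 · 0
0 · 3 · 1 · 3
0 · 3 · 2 · 1
1 · 0 · 2 · 1
0 · 3 · 0 · 3
gen 2: 2 · 3 · 2 · 1
3 · 3 · 1 · 0
0 · 3 · 1 · 3
0 · 3 · 2 · 1
1 · 0 · 3 · 1
0 · 3 · 0 · 3
gen 3: 2 · 3 · 2 · 1
3 · 3 · 1 · 0
0 · 3 · 1 · 3
0 · 3 · 3 · 1
1 · 1 · 0 · 2
0 · 3 · 1 · 3
gen 4: 2 · 3 · 2 · 1
3 · 3 · 1 · 0
0 · 3 · 1 · 3
0 · 3 · 3 · 1
1 · 1 · 1 · 2
0 · 3 · 1 · 3
gen 5: 2 · 3 · 2 · 1
3 · 3 · 1 · 0
0 · 3 · 1 · 3
0 · 3 · 3 · 1
1 · 1 · 2 · 2
0 · 3 · 1 · 3
gen 6: 2 · 3 · 2 · 1
3 · 3 · 1 · 0
0 · 3 · 1 · 3
0 · 3 · 3 · 1
1 · 1 · 3 · 2
0 · 3 · 1 · 3
gen 7: 0 · 1 · 3 · 1
1 · 2 · 2 · 0
2 · 1 · 3 · 3
1 · 1 · 1 · 2
1 · 3 · 1 · 3
0 · 3 · 2 · 3
gen 8: 0 · 1 · 3 · 1
1 · 2 · 2 · 0
2 · 1 · 3 · 3
1 · 1 · 1 · 2
1 · 3 · 2 · 3
0 · 3 · 2 · 3
gen 9: 0 · 1 · 3 · 1
1 · 2 · 2 · 0
2 · 1 · 3 · 3
1 · 1 · 1 · 2
1 · 3 · 3 · 3
0 · 3 · 2 · 3

1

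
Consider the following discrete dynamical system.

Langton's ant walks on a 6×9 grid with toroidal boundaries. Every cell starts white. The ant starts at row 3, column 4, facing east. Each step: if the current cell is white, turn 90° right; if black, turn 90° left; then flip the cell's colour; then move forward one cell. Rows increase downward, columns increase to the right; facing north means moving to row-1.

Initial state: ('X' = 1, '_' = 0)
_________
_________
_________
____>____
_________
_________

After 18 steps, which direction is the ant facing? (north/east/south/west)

step 0: _________
_________
_________
____>____
_________
_________
step 1: _________
_________
_________
____X____
____v____
_________
step 2: _________
_________
_________
____X____
___<X____
_________
step 3: _________
_________
_________
___^X____
___XX____
_________
step 4: _________
_________
_________
___X>____
___XX____
_________
step 5: _________
_________
____^____
___X_____
___XX____
_________
step 6: _________
_________
____X>___
___X_____
___XX____
_________
step 7: _________
_________
____XX___
___X_v___
___XX____
_________
step 8: _________
_________
____XX___
___X<X___
___XX____
_________
step 9: _________
_________
____^X___
___XXX___
___XX____
_________
step 10: _________
_________
___<_X___
___XXX___
___XX____
_________
step 11: _________
___^_____
___X_X___
___XXX___
___XX____
_________
step 12: _________
___X>____
___X_X___
___XXX___
___XX____
_________
step 13: _________
___XX____
___XvX___
___XXX___
___XX____
_________
step 14: _________
___XX____
___<XX___
___XXX___
___XX____
_________
step 15: _________
___XX____
____XX___
___vXX___
___XX____
_________
step 16: _________
___XX____
____XX___
____>X___
___XX____
_________
step 17: _________
___XX____
____^X___
_____X___
___XX____
_________
step 18: _________
___XX____
___<_X___
_____X___
___XX____
_________

west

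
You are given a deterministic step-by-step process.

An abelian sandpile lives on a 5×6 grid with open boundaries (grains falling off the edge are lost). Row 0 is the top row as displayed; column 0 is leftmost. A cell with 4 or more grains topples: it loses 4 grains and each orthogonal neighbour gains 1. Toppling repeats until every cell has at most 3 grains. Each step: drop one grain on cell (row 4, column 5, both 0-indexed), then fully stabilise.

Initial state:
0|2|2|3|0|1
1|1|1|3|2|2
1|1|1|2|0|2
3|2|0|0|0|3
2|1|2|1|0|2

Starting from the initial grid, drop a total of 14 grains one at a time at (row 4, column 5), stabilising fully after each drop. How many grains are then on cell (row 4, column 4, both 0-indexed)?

t=0: 0|2|2|3|0|1
1|1|1|3|2|2
1|1|1|2|0|2
3|2|0|0|0|3
2|1|2|1|0|2
t=1: 0|2|2|3|0|1
1|1|1|3|2|2
1|1|1|2|0|2
3|2|0|0|0|3
2|1|2|1|0|3
t=2: 0|2|2|3|0|1
1|1|1|3|2|2
1|1|1|2|0|3
3|2|0|0|1|0
2|1|2|1|1|1
t=3: 0|2|2|3|0|1
1|1|1|3|2|2
1|1|1|2|0|3
3|2|0|0|1|0
2|1|2|1|1|2
t=4: 0|2|2|3|0|1
1|1|1|3|2|2
1|1|1|2|0|3
3|2|0|0|1|0
2|1|2|1|1|3
t=5: 0|2|2|3|0|1
1|1|1|3|2|2
1|1|1|2|0|3
3|2|0|0|1|1
2|1|2|1|2|0
t=6: 0|2|2|3|0|1
1|1|1|3|2|2
1|1|1|2|0|3
3|2|0|0|1|1
2|1|2|1|2|1
t=7: 0|2|2|3|0|1
1|1|1|3|2|2
1|1|1|2|0|3
3|2|0|0|1|1
2|1|2|1|2|2
t=8: 0|2|2|3|0|1
1|1|1|3|2|2
1|1|1|2|0|3
3|2|0|0|1|1
2|1|2|1|2|3
t=9: 0|2|2|3|0|1
1|1|1|3|2|2
1|1|1|2|0|3
3|2|0|0|1|2
2|1|2|1|3|0
t=10: 0|2|2|3|0|1
1|1|1|3|2|2
1|1|1|2|0|3
3|2|0|0|1|2
2|1|2|1|3|1
t=11: 0|2|2|3|0|1
1|1|1|3|2|2
1|1|1|2|0|3
3|2|0|0|1|2
2|1|2|1|3|2
t=12: 0|2|2|3|0|1
1|1|1|3|2|2
1|1|1|2|0|3
3|2|0|0|1|2
2|1|2|1|3|3
t=13: 0|2|2|3|0|1
1|1|1|3|2|2
1|1|1|2|0|3
3|2|0|0|2|3
2|1|2|2|0|1
t=14: 0|2|2|3|0|1
1|1|1|3|2|2
1|1|1|2|0|3
3|2|0|0|2|3
2|1|2|2|0|2

0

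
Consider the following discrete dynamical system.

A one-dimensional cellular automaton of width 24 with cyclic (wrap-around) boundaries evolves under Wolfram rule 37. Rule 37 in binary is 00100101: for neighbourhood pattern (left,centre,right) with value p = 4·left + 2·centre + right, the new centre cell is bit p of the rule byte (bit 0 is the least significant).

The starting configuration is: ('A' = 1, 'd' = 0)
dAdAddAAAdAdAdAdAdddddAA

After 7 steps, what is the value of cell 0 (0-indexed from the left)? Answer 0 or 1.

0

[0] dAdAddAAAdAdAdAdAdddddAA
[1] AAAAdddddAAAAAAAAdAAAddd
[2] dddddAAAdddddddddAddddAd
[3] AAAAdddddAAAAAAAdAdAAdAd
[4] dddddAAAddddddddAAAddAAA
[5] dAAAdddddAAAAAAddddddddd
[6] dddddAAAddddddddAAAAAAAA
[7] dAAAdddddAAAAAAddddddddd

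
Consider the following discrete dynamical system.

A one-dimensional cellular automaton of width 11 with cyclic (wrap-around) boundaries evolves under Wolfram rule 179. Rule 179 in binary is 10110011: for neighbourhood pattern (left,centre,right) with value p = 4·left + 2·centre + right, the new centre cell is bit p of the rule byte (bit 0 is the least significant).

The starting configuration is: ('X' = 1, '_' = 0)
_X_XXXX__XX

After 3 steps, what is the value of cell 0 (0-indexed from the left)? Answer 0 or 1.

gen 0: _X_XXXX__XX
gen 1: X_X_XX_XX__
gen 2: _X_X__X__XX
gen 3: X_X_XX_XX__

1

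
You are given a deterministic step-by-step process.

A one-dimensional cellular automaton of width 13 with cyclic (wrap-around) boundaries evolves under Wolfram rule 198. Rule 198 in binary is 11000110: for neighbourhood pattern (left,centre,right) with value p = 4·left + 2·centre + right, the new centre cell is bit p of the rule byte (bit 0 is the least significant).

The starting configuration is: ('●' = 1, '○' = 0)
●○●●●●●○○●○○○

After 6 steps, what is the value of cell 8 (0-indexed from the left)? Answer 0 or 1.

0

t=0: ●○●●●●●○○●○○○
t=1: ●○○●●●●○●●○○●
t=2: ●○●○●●●○○●○●○
t=3: ●○●○○●●○●●○●○
t=4: ●○●○●○●○○●○●○
t=5: ●○●○●○●○●●○●○
t=6: ●○●○●○●○○●○●○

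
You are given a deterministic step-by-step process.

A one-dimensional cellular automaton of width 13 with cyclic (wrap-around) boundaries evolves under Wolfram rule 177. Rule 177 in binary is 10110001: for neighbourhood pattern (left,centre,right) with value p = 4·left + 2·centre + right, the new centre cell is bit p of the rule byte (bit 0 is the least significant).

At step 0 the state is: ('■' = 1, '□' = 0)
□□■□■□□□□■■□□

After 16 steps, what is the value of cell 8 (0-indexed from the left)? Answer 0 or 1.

t=0: □□■□■□□□□■■□□
t=1: ■□□■□■■■□□□■■
t=2: □■□□■□■□■■□□■
t=3: ■□■□□■□■□□■□□
t=4: □■□■□□■□■□□■□
t=5: □□■□■□□■□■□□■
t=6: ■□□■□■□□■□■□□
t=7: □■□□■□■□□■□■□
t=8: □□■□□■□■□□■□■
t=9: ■□□■□□■□■□□■□
t=10: □■□□■□□■□■□□■
t=11: ■□■□□■□□■□■□□
t=12: □■□■□□■□□■□■□
t=13: □□■□■□□■□□■□■
t=14: ■□□■□■□□■□□■□
t=15: □■□□■□■□□■□□■
t=16: ■□■□□■□■□□■□□

0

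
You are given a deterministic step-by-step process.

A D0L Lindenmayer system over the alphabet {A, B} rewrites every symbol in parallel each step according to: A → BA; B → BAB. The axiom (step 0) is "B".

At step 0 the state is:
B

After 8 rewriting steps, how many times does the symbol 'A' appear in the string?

987

k=0  B
k=1  BAB
k=2  BABBABAB
k=3  BABBABABBABBABABBABAB
k=4  BABBABABBABBABABBABABBABBABABBABBABABBABABBABBABABBABAB
k=5  BABBABABBABBABABBABABBABBABABBABBABABBABABBABBABABBABABBAB…BBABABBABABBABBABABBABABBABBABABBABBABABBABABBABBABABBABAB  (len 144)
k=6  BABBABABBABBABABBABABBABBABABBABBABABBABABBABBABABBABABBAB…BBABABBABABBABBABABBABABBABBABABBABBABABBABABBABBABABBABAB  (len 377)
k=7  BABBABABBABBABABBABABBABBABABBABBABABBABABBABBABABBABABBAB…BBABABBABABBABBABABBABABBABBABABBABBABABBABABBABBABABBABAB  (len 987)
k=8  BABBABABBABBABABBABABBABBABABBABBABABBABABBABBABABBABABBAB…BBABABBABABBABBABABBABABBABBABABBABBABABBABABBABBABABBABAB  (len 2584)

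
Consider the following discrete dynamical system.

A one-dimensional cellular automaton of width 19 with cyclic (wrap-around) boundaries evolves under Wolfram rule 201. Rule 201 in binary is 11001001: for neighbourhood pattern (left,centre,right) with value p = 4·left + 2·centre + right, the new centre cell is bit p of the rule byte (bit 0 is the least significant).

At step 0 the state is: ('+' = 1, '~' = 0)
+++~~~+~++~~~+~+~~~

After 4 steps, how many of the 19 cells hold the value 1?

t=0: +++~~~+~++~~~+~+~~~
t=1: +++~+~~~++~+~~~~~+~
t=2: +++~~~+~++~~~+++~~~
t=3: +++~+~~~++~+~+++~+~
t=4: +++~~~+~++~~~+++~~~

9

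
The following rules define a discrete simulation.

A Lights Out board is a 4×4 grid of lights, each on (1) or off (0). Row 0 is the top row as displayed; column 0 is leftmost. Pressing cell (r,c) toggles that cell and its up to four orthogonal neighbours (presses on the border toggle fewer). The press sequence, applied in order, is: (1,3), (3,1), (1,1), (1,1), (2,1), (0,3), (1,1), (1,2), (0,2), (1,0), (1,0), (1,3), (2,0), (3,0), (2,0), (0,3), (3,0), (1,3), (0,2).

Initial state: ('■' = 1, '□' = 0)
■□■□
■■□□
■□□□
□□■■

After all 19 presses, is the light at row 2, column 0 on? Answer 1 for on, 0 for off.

0

t=0: ■□■□
■■□□
■□□□
□□■■
t=1: ■□■■
■■■■
■□□■
□□■■
t=2: ■□■■
■■■■
■■□■
■■□■
t=3: ■■■■
□□□■
■□□■
■■□■
t=4: ■□■■
■■■■
■■□■
■■□■
t=5: ■□■■
■□■■
□□■■
■□□■
t=6: ■□□□
■□■□
□□■■
■□□■
t=7: ■■□□
□■□□
□■■■
■□□■
t=8: ■■■□
□□■■
□■□■
■□□■
t=9: ■□□■
□□□■
□■□■
■□□■
t=10: □□□■
■■□■
■■□■
■□□■
t=11: ■□□■
□□□■
□■□■
■□□■
t=12: ■□□□
□□■□
□■□□
■□□■
t=13: ■□□□
■□■□
■□□□
□□□■
t=14: ■□□□
■□■□
□□□□
■■□■
t=15: ■□□□
□□■□
■■□□
□■□■
t=16: ■□■■
□□■■
■■□□
□■□■
t=17: ■□■■
□□■■
□■□□
■□□■
t=18: ■□■□
□□□□
□■□■
■□□■
t=19: ■■□■
□□■□
□■□■
■□□■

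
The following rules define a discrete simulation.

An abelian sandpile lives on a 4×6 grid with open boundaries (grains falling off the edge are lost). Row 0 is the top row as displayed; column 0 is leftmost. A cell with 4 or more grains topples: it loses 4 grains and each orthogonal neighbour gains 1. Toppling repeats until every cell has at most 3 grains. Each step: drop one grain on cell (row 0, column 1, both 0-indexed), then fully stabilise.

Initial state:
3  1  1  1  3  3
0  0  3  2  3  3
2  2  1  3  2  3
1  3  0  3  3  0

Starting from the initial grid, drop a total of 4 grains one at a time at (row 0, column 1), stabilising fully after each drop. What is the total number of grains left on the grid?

t=0: 3  1  1  1  3  3
0  0  3  2  3  3
2  2  1  3  2  3
1  3  0  3  3  0
t=1: 3  2  1  1  3  3
0  0  3  2  3  3
2  2  1  3  2  3
1  3  0  3  3  0
t=2: 3  3  1  1  3  3
0  0  3  2  3  3
2  2  1  3  2  3
1  3  0  3  3  0
t=3: 0  1  2  1  3  3
1  1  3  2  3  3
2  2  1  3  2  3
1  3  0  3  3  0
t=4: 0  2  2  1  3  3
1  1  3  2  3  3
2  2  1  3  2  3
1  3  0  3  3  0

47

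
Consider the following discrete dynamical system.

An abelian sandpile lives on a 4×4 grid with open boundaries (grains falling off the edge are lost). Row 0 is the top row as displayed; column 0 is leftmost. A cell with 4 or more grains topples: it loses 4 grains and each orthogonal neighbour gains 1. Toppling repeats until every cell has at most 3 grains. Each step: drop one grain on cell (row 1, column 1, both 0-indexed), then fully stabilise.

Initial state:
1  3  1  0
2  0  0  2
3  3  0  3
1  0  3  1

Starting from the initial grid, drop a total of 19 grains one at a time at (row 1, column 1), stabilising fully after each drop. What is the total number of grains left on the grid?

gen 0: 1  3  1  0
2  0  0  2
3  3  0  3
1  0  3  1
gen 1: 1  3  1  0
2  1  0  2
3  3  0  3
1  0  3  1
gen 2: 1  3  1  0
2  2  0  2
3  3  0  3
1  0  3  1
gen 3: 1  3  1  0
2  3  0  2
3  3  0  3
1  0  3  1
gen 4: 3  0  2  0
0  3  1  2
1  1  1  3
2  1  3  1
gen 5: 3  1  2  0
1  0  2  2
1  2  1  3
2  1  3  1
gen 6: 3  1  2  0
1  1  2  2
1  2  1  3
2  1  3  1
gen 7: 3  1  2  0
1  2  2  2
1  2  1  3
2  1  3  1
gen 8: 3  1  2  0
1  3  2  2
1  2  1  3
2  1  3  1
gen 9: 3  2  2  0
2  0  3  2
1  3  1  3
2  1  3  1
gen 10: 3  2  2  0
2  1  3  2
1  3  1  3
2  1  3  1
gen 11: 3  2  2  0
2  2  3  2
1  3  1  3
2  1  3  1
gen 12: 3  2  2  0
2  3  3  2
1  3  1  3
2  1  3  1
gen 13: 3  3  3  0
3  2  0  3
2  0  3  3
2  2  3  1
gen 14: 3  3  3  0
3  3  0  3
2  0  3  3
2  2  3  1
gen 15: 1  2  0  1
1  2  2  3
3  1  3  3
2  2  3  1
gen 16: 1  2  0  1
1  3  2  3
3  1  3  3
2  2  3  1
gen 17: 1  3  0  1
2  0  3  3
3  2  3  3
2  2  3  1
gen 18: 1  3  0  1
2  1  3  3
3  2  3  3
2  2  3  1
gen 19: 1  3  0  1
2  2  3  3
3  2  3  3
2  2  3  1

34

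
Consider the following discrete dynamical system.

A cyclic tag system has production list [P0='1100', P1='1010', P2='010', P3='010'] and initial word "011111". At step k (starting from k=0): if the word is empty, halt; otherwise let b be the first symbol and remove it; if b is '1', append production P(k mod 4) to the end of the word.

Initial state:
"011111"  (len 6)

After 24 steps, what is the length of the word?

28

gen 0: "011111"  (len 6)
gen 1: "11111"  (len 5)
gen 2: "11111010"  (len 8)
gen 3: "1111010010"  (len 10)
gen 4: "111010010010"  (len 12)
gen 5: "110100100101100"  (len 15)
gen 6: "101001001011001010"  (len 18)
gen 7: "01001001011001010010"  (len 20)
gen 8: "1001001011001010010"  (len 19)
gen 9: "0010010110010100101100"  (len 22)
gen 10: "010010110010100101100"  (len 21)
gen 11: "10010110010100101100"  (len 20)
gen 12: "0010110010100101100010"  (len 22)
gen 13: "010110010100101100010"  (len 21)
gen 14: "10110010100101100010"  (len 20)
gen 15: "0110010100101100010010"  (len 22)
gen 16: "110010100101100010010"  (len 21)
gen 17: "100101001011000100101100"  (len 24)
gen 18: "001010010110001001011001010"  (len 27)
gen 19: "01010010110001001011001010"  (len 26)
gen 20: "1010010110001001011001010"  (len 25)
gen 21: "0100101100010010110010101100"  (len 28)
gen 22: "100101100010010110010101100"  (len 27)
gen 23: "00101100010010110010101100010"  (len 29)
gen 24: "0101100010010110010101100010"  (len 28)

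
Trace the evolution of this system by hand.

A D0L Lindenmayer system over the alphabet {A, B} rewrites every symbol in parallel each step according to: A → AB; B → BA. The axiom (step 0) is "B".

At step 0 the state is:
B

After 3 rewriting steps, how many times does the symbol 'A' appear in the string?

gen 0: B
gen 1: BA
gen 2: BAAB
gen 3: BAABABBA

4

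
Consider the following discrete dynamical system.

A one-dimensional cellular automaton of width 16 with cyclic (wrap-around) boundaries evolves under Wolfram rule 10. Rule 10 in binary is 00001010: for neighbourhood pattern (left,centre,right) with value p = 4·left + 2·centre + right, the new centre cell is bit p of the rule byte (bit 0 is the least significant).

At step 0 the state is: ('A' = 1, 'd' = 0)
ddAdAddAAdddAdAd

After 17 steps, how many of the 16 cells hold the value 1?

4

step 0: ddAdAddAAdddAdAd
step 1: dAddddAAdddAdddd
step 2: AddddAAdddAddddd
step 3: ddddAAdddAdddddA
step 4: dddAAdddAdddddAd
step 5: ddAAdddAdddddAdd
step 6: dAAdddAdddddAddd
step 7: AAdddAdddddAdddd
step 8: AdddAdddddAddddA
step 9: dddAdddddAddddAA
step 10: ddAdddddAddddAAd
step 11: dAdddddAddddAAdd
step 12: AdddddAddddAAddd
step 13: dddddAddddAAdddA
step 14: ddddAddddAAdddAd
step 15: dddAddddAAdddAdd
step 16: ddAddddAAdddAddd
step 17: dAddddAAdddAdddd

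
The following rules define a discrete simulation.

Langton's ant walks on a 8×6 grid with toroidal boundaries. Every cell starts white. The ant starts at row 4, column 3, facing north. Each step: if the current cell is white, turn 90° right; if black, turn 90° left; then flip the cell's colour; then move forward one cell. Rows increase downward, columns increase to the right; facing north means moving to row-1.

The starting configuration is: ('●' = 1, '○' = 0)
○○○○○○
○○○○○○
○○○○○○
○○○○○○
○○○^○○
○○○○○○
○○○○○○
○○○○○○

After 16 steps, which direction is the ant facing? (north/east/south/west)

[0] ○○○○○○
○○○○○○
○○○○○○
○○○○○○
○○○^○○
○○○○○○
○○○○○○
○○○○○○
[1] ○○○○○○
○○○○○○
○○○○○○
○○○○○○
○○○●>○
○○○○○○
○○○○○○
○○○○○○
[2] ○○○○○○
○○○○○○
○○○○○○
○○○○○○
○○○●●○
○○○○v○
○○○○○○
○○○○○○
[3] ○○○○○○
○○○○○○
○○○○○○
○○○○○○
○○○●●○
○○○<●○
○○○○○○
○○○○○○
[4] ○○○○○○
○○○○○○
○○○○○○
○○○○○○
○○○^●○
○○○●●○
○○○○○○
○○○○○○
[5] ○○○○○○
○○○○○○
○○○○○○
○○○○○○
○○<○●○
○○○●●○
○○○○○○
○○○○○○
[6] ○○○○○○
○○○○○○
○○○○○○
○○^○○○
○○●○●○
○○○●●○
○○○○○○
○○○○○○
[7] ○○○○○○
○○○○○○
○○○○○○
○○●>○○
○○●○●○
○○○●●○
○○○○○○
○○○○○○
[8] ○○○○○○
○○○○○○
○○○○○○
○○●●○○
○○●v●○
○○○●●○
○○○○○○
○○○○○○
[9] ○○○○○○
○○○○○○
○○○○○○
○○●●○○
○○<●●○
○○○●●○
○○○○○○
○○○○○○
[10] ○○○○○○
○○○○○○
○○○○○○
○○●●○○
○○○●●○
○○v●●○
○○○○○○
○○○○○○
[11] ○○○○○○
○○○○○○
○○○○○○
○○●●○○
○○○●●○
○<●●●○
○○○○○○
○○○○○○
[12] ○○○○○○
○○○○○○
○○○○○○
○○●●○○
○^○●●○
○●●●●○
○○○○○○
○○○○○○
[13] ○○○○○○
○○○○○○
○○○○○○
○○●●○○
○●>●●○
○●●●●○
○○○○○○
○○○○○○
[14] ○○○○○○
○○○○○○
○○○○○○
○○●●○○
○●●●●○
○●v●●○
○○○○○○
○○○○○○
[15] ○○○○○○
○○○○○○
○○○○○○
○○●●○○
○●●●●○
○●○>●○
○○○○○○
○○○○○○
[16] ○○○○○○
○○○○○○
○○○○○○
○○●●○○
○●●^●○
○●○○●○
○○○○○○
○○○○○○

north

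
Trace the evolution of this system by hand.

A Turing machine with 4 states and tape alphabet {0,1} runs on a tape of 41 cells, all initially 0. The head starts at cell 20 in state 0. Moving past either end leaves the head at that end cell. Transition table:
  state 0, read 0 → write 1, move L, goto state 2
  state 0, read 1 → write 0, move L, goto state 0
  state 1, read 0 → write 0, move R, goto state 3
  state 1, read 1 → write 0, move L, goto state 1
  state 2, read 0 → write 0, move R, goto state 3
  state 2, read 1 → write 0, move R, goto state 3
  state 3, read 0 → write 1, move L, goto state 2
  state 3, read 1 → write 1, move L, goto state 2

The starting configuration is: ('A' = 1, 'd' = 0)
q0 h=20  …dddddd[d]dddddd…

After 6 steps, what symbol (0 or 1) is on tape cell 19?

k=0  q0 h=20  …dddddd[d]dddddd…
k=1  q2 h=19  …dddddd[d]Addddd…
k=2  q3 h=20  …dddddd[A]dddddd…
k=3  q2 h=19  …dddddd[d]Addddd…
k=4  q3 h=20  …dddddd[A]dddddd…
k=5  q2 h=19  …dddddd[d]Addddd…
k=6  q3 h=20  …dddddd[A]dddddd…

0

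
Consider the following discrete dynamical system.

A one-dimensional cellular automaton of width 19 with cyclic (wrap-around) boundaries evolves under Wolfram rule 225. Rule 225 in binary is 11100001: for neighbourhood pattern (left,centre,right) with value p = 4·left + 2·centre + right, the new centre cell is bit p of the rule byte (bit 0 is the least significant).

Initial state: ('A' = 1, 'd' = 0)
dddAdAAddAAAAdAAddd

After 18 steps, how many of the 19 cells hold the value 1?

8

step 0: dddAdAAddAAAAdAAddd
step 1: AAddAdAdddAAAAdAdAA
step 2: AAdddAddAddAAAAdAdA
step 3: AAdAddddddddAAAAdAd
step 4: dAAddAAAAAAddAAAAdA
step 5: AdAdddAAAAAdddAAAAd
step 6: dAddAddAAAAdAddAAAA
step 7: AdddddddAAAAddddAAA
step 8: AdAAAAAddAAAdAAddAA
step 9: AAdAAAAdddAAAdAdddA
step 10: AAAdAAAdAddAAAddAdd
step 11: dAAAdAAAddddAAddddd
step 12: ddAAAdAAdAAddAdAAAA
step 13: dddAAAdAAdAdddAdAAA
step 14: dAddAAAdAAddAddAdAA
step 15: AddddAAAdAddddddAdA
step 16: AdAAddAAAddAAAAddAd
step 17: dAdAdddAAdddAAAdddA
step 18: AdAddAddAdAddAAdAdd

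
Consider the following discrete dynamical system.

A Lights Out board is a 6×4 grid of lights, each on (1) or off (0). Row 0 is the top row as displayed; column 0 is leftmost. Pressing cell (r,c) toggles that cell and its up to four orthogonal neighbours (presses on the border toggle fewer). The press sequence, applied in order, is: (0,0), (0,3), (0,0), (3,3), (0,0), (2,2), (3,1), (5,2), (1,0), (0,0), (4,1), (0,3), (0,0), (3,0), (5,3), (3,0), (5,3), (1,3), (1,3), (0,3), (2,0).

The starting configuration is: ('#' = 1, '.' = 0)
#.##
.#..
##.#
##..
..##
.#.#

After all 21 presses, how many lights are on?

16

0) #.##
.#..
##.#
##..
..##
.#.#
1) .###
##..
##.#
##..
..##
.#.#
2) .#..
##.#
##.#
##..
..##
.#.#
3) #...
.#.#
##.#
##..
..##
.#.#
4) #...
.#.#
##..
####
..#.
.#.#
5) .#..
##.#
##..
####
..#.
.#.#
6) .#..
####
#.##
##.#
..#.
.#.#
7) .#..
####
####
..##
.##.
.#.#
8) .#..
####
####
..##
.#..
..#.
9) ##..
..##
.###
..##
.#..
..#.
10) ....
#.##
.###
..##
.#..
..#.
11) ....
#.##
.###
.###
#.#.
.##.
12) ..##
#.#.
.###
.###
#.#.
.##.
13) ####
..#.
.###
.###
#.#.
.##.
14) ####
..#.
####
#.##
..#.
.##.
15) ####
..#.
####
#.##
..##
.#.#
16) ####
..#.
.###
.###
#.##
.#.#
17) ####
..#.
.###
.###
#.#.
.##.
18) ###.
...#
.##.
.###
#.#.
.##.
19) ####
..#.
.###
.###
#.#.
.##.
20) ##..
..##
.###
.###
#.#.
.##.
21) ##..
#.##
#.##
####
#.#.
.##.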